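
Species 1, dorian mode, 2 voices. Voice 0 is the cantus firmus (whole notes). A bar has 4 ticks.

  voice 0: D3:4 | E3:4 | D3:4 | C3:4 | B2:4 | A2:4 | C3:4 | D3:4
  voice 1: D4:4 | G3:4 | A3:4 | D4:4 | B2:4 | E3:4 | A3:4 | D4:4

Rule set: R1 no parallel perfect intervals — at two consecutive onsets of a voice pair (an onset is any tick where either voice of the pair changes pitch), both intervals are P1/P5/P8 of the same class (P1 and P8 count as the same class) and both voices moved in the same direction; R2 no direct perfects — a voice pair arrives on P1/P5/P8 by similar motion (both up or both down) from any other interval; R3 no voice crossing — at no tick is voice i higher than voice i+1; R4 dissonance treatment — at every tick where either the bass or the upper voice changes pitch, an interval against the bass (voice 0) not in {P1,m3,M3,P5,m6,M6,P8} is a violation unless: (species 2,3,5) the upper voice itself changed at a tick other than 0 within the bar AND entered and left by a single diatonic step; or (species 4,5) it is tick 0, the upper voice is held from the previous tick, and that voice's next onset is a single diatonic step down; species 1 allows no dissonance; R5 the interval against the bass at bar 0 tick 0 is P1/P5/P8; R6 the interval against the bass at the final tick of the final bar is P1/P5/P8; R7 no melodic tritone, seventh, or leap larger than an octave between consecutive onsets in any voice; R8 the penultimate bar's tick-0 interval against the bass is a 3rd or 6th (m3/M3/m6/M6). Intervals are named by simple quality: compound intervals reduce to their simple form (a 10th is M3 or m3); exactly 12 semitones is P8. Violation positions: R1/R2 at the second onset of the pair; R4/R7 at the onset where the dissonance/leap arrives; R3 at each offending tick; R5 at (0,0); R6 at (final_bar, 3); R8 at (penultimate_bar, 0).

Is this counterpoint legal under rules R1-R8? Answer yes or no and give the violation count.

bar 0: v0=D3 v1=D4 (P8)
bar 1: v0=E3 v1=G3 (m3)
bar 2: v0=D3 v1=A3 (P5)
bar 3: v0=C3 v1=D4 (M2)
bar 4: v0=B2 v1=B2 (P1)
bar 5: v0=A2 v1=E3 (P5)
bar 6: v0=C3 v1=A3 (M6)
bar 7: v0=D3 v1=D4 (P8)
  R4 @ bar3.0: C3/D4 M2 untreated
  R2 @ bar4.0: C3/D4 M2 -> B2/B2 P1 similar
  R7 @ bar4.0: D4->B2 leap 15st
  R2 @ bar7.0: C3/A3 M6 -> D3/D4 P8 similar

No (4 violations)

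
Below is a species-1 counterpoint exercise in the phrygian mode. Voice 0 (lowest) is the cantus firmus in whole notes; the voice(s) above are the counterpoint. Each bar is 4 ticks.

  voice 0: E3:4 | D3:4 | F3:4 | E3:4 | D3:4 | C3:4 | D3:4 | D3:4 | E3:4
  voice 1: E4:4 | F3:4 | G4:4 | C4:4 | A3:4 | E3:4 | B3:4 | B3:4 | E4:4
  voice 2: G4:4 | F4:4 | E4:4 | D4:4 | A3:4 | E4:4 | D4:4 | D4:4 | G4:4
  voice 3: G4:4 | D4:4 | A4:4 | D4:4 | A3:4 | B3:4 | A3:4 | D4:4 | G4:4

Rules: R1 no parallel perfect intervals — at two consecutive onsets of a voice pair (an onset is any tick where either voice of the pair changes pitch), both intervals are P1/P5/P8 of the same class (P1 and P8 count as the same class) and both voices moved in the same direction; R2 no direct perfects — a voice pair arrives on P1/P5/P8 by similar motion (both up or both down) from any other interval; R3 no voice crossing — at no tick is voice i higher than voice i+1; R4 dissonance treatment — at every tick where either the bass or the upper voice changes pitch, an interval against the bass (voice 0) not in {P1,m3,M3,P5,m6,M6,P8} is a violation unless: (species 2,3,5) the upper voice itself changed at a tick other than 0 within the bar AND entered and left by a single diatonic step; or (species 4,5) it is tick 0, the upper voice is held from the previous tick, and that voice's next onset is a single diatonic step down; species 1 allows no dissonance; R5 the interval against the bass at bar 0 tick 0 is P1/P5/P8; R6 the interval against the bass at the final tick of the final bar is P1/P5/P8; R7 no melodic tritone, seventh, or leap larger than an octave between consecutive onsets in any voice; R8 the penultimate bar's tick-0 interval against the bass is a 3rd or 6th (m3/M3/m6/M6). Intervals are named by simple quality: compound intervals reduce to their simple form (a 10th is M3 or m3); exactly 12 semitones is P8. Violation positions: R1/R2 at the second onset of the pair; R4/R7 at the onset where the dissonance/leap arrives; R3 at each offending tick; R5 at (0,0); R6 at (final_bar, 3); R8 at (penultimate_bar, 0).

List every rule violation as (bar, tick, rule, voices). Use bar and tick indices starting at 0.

(0, 0, R5, (0, 2))
(0, 0, R5, (0, 3))
(1, 0, R2, (0, 3))
(1, 0, R2, (1, 2))
(1, 0, R3, (2, 3))
(1, 0, R7, (1,))
(1, 1, R3, (2, 3))
(1, 2, R3, (2, 3))
(1, 3, R3, (2, 3))
(2, 0, R3, (1, 2))
(2, 0, R4, (0, 1))
(2, 0, R4, (0, 2))
(2, 0, R7, (1,))
(2, 1, R3, (1, 2))
(2, 2, R3, (1, 2))
(2, 3, R3, (1, 2))
(3, 0, R2, (2, 3))
(3, 0, R4, (0, 2))
(3, 0, R4, (0, 3))
(4, 0, R1, (2, 3))
(4, 0, R2, (0, 1))
(4, 0, R2, (0, 2))
(4, 0, R2, (0, 3))
(4, 0, R2, (1, 2))
(4, 0, R2, (1, 3))
(5, 0, R3, (2, 3))
(5, 0, R4, (0, 3))
(5, 1, R3, (2, 3))
(5, 2, R3, (2, 3))
(5, 3, R3, (2, 3))
(6, 0, R3, (2, 3))
(6, 1, R3, (2, 3))
(6, 2, R3, (2, 3))
(6, 3, R3, (2, 3))
(7, 0, R8, (0, 2))
(7, 0, R8, (0, 3))
(8, 0, R1, (2, 3))
(8, 0, R2, (0, 1))
(8, 3, R6, (0, 2))
(8, 3, R6, (0, 3))

bar 0: v0=E3 v1=E4 v2=G4 v3=G4 downbeat m3
bar 1: v0=D3 v1=F3 v2=F4 v3=D4 downbeat P8
bar 2: v0=F3 v1=G4 v2=E4 v3=A4 downbeat M3
bar 3: v0=E3 v1=C4 v2=D4 v3=D4 downbeat m7
bar 4: v0=D3 v1=A3 v2=A3 v3=A3 downbeat P5
bar 5: v0=C3 v1=E3 v2=E4 v3=B3 downbeat M7
bar 6: v0=D3 v1=B3 v2=D4 v3=A3 downbeat P5
bar 7: v0=D3 v1=B3 v2=D4 v3=D4 downbeat P8
bar 8: v0=E3 v1=E4 v2=G4 v3=G4 downbeat m3
  -> R5 @ bar 0 tick 0 v(0, 2): opens on m3
  -> R5 @ bar 0 tick 0 v(0, 3): opens on m3
  -> R2 @ bar 1 tick 0 v(0, 3): E3/G4 m3 -> D3/D4 P8 similar
  -> R2 @ bar 1 tick 0 v(1, 2): E4/G4 m3 -> F3/F4 P8 similar
  -> R3 @ bar 1 tick 0 v(2, 3): F4 above D4
  -> R7 @ bar 1 tick 0 v(1,): E4->F3 leap 11st
  -> R3 @ bar 1 tick 1 v(2, 3): F4 above D4
  -> R3 @ bar 1 tick 2 v(2, 3): F4 above D4
  -> R3 @ bar 1 tick 3 v(2, 3): F4 above D4
  -> R3 @ bar 2 tick 0 v(1, 2): G4 above E4
  -> R4 @ bar 2 tick 0 v(0, 1): F3/G4 M2 untreated
  -> R4 @ bar 2 tick 0 v(0, 2): F3/E4 M7 untreated
  -> R7 @ bar 2 tick 0 v(1,): F3->G4 leap 14st
  -> R3 @ bar 2 tick 1 v(1, 2): G4 above E4
  -> R3 @ bar 2 tick 2 v(1, 2): G4 above E4
  -> R3 @ bar 2 tick 3 v(1, 2): G4 above E4
  -> R2 @ bar 3 tick 0 v(2, 3): E4/A4 P4 -> D4/D4 P1 similar
  -> R4 @ bar 3 tick 0 v(0, 2): E3/D4 m7 untreated
  -> R4 @ bar 3 tick 0 v(0, 3): E3/D4 m7 untreated
  -> R1 @ bar 4 tick 0 v(2, 3): D4/D4 P1 -> A3/A3 P1 similar
  -> R2 @ bar 4 tick 0 v(0, 1): E3/C4 m6 -> D3/A3 P5 similar
  -> R2 @ bar 4 tick 0 v(0, 2): E3/D4 m7 -> D3/A3 P5 similar
  -> R2 @ bar 4 tick 0 v(0, 3): E3/D4 m7 -> D3/A3 P5 similar
  -> R2 @ bar 4 tick 0 v(1, 2): C4/D4 M2 -> A3/A3 P1 similar
  -> R2 @ bar 4 tick 0 v(1, 3): C4/D4 M2 -> A3/A3 P1 similar
  -> R3 @ bar 5 tick 0 v(2, 3): E4 above B3
  -> R4 @ bar 5 tick 0 v(0, 3): C3/B3 M7 untreated
  -> R3 @ bar 5 tick 1 v(2, 3): E4 above B3
  -> R3 @ bar 5 tick 2 v(2, 3): E4 above B3
  -> R3 @ bar 5 tick 3 v(2, 3): E4 above B3
  -> R3 @ bar 6 tick 0 v(2, 3): D4 above A3
  -> R3 @ bar 6 tick 1 v(2, 3): D4 above A3
  -> R3 @ bar 6 tick 2 v(2, 3): D4 above A3
  -> R3 @ bar 6 tick 3 v(2, 3): D4 above A3
  -> R8 @ bar 7 tick 0 v(0, 2): penult P8 not 3rd/6th
  -> R8 @ bar 7 tick 0 v(0, 3): penult P8 not 3rd/6th
  -> R1 @ bar 8 tick 0 v(2, 3): D4/D4 P1 -> G4/G4 P1 similar
  -> R2 @ bar 8 tick 0 v(0, 1): D3/B3 M6 -> E3/E4 P8 similar
  -> R6 @ bar 8 tick 3 v(0, 2): closes on m3
  -> R6 @ bar 8 tick 3 v(0, 3): closes on m3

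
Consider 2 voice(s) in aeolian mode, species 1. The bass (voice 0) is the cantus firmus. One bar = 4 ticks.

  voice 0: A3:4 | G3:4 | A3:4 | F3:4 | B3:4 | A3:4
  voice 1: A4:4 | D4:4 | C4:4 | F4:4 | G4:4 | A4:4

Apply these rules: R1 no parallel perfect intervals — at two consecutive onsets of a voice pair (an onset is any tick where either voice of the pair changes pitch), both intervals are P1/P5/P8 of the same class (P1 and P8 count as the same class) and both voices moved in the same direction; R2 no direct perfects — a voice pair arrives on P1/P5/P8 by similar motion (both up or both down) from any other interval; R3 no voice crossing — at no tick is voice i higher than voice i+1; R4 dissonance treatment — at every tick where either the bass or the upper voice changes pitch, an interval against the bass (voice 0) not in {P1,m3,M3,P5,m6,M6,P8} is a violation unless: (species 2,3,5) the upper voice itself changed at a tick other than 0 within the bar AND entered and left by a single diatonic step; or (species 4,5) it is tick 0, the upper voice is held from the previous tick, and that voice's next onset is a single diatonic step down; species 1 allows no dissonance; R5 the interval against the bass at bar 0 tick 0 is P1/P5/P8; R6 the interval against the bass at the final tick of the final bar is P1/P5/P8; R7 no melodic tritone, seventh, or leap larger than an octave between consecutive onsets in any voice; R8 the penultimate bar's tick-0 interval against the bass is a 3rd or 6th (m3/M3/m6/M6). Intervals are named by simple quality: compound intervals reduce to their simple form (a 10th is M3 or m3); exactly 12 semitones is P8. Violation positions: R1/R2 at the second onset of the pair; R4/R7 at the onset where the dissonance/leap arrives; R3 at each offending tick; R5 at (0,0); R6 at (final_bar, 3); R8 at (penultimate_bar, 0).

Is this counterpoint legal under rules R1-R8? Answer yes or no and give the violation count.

bar 0: v0=A3 v1=A4 (P8)
bar 1: v0=G3 v1=D4 (P5)
bar 2: v0=A3 v1=C4 (m3)
bar 3: v0=F3 v1=F4 (P8)
bar 4: v0=B3 v1=G4 (m6)
bar 5: v0=A3 v1=A4 (P8)
  R2 @ bar1.0: A3/A4 P8 -> G3/D4 P5 similar
  R7 @ bar4.0: F3->B3 leap 6st

No (2 violations)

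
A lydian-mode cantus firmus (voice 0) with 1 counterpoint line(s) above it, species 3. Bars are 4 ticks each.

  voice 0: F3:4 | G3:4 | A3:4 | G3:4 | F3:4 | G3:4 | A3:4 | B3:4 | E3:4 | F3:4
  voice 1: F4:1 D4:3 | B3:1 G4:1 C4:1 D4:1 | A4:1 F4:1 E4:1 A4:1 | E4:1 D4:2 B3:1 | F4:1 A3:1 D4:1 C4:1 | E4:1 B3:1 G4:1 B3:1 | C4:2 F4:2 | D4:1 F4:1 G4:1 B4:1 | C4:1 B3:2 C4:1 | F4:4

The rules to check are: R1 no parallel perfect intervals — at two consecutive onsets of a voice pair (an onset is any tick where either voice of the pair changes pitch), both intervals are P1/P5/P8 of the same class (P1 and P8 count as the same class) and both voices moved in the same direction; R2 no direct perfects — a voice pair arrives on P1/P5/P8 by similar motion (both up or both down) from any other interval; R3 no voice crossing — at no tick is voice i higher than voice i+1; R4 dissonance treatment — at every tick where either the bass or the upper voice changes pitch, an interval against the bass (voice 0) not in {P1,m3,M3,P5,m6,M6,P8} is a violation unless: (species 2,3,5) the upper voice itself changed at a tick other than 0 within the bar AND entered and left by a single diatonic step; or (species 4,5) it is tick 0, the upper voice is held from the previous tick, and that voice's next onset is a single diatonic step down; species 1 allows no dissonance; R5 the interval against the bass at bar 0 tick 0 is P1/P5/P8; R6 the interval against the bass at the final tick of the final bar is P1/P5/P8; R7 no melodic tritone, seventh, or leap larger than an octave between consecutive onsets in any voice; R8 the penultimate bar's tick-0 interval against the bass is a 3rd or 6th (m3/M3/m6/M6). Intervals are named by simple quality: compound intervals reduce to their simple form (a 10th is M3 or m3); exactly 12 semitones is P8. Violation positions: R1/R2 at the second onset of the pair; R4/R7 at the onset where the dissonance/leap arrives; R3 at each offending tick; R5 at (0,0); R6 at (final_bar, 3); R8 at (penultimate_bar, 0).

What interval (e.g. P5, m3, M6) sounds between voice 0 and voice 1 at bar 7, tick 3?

P8

voice 0=B3 voice 1=B4 -> P8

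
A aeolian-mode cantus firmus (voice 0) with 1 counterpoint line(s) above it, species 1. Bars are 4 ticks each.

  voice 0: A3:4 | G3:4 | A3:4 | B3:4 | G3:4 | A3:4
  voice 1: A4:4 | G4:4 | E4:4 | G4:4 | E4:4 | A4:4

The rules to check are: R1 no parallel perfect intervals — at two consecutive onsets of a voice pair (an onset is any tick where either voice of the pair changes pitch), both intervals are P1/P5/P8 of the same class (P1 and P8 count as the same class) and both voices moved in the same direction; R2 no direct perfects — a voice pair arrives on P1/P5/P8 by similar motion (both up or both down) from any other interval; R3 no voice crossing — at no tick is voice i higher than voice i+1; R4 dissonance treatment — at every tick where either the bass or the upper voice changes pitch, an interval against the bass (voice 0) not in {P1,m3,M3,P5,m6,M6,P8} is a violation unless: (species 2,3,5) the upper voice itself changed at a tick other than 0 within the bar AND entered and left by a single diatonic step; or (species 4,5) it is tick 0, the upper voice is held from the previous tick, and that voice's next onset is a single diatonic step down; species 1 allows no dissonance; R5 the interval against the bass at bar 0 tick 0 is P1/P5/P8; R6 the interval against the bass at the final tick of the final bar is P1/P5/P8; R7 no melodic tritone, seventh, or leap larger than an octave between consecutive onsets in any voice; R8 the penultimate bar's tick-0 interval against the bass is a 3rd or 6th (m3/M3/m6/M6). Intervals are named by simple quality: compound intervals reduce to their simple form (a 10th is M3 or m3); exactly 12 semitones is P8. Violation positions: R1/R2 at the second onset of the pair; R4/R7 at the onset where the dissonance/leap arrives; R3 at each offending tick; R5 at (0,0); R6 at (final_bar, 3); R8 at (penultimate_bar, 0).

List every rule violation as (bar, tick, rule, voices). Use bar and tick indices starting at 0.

bar 0: v0=A3 v1=A4 downbeat P8
bar 1: v0=G3 v1=G4 downbeat P8
bar 2: v0=A3 v1=E4 downbeat P5
bar 3: v0=B3 v1=G4 downbeat m6
bar 4: v0=G3 v1=E4 downbeat M6
bar 5: v0=A3 v1=A4 downbeat P8
  -> R1 @ bar 1 tick 0 v(0, 1): A3/A4 P8 -> G3/G4 P8 similar
  -> R2 @ bar 5 tick 0 v(0, 1): G3/E4 M6 -> A3/A4 P8 similar

(1, 0, R1, (0, 1))
(5, 0, R2, (0, 1))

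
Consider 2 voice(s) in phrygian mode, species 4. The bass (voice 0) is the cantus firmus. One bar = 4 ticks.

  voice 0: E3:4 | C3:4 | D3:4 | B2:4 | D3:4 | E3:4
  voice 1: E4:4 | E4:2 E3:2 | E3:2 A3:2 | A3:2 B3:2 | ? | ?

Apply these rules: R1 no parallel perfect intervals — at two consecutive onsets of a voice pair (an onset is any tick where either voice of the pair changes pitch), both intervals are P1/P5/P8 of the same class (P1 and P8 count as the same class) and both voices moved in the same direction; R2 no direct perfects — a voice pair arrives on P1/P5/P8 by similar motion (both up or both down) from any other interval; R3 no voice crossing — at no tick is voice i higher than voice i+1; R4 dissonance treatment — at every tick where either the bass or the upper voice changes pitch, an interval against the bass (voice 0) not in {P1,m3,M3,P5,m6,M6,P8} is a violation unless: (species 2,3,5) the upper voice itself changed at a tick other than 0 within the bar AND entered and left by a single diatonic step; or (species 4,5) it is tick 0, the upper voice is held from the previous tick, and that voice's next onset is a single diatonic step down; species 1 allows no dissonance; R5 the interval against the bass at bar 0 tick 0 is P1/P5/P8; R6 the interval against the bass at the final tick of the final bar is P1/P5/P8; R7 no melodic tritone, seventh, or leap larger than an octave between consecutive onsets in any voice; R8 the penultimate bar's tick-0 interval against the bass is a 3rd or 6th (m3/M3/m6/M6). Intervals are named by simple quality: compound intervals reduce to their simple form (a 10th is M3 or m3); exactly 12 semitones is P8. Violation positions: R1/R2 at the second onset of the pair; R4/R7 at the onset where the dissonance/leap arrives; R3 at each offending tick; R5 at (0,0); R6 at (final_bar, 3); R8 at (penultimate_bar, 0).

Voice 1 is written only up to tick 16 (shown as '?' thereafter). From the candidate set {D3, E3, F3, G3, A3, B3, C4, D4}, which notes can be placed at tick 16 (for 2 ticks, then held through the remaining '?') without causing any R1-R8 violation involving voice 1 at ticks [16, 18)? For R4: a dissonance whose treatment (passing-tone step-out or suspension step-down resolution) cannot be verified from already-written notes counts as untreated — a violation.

{B3}

D3: violates R8
E3: violates R4,R8
F3: violates R7
G3: violates R4,R8
A3: violates R8
B3: legal
C4: violates R4,R8
D4: violates R1,R8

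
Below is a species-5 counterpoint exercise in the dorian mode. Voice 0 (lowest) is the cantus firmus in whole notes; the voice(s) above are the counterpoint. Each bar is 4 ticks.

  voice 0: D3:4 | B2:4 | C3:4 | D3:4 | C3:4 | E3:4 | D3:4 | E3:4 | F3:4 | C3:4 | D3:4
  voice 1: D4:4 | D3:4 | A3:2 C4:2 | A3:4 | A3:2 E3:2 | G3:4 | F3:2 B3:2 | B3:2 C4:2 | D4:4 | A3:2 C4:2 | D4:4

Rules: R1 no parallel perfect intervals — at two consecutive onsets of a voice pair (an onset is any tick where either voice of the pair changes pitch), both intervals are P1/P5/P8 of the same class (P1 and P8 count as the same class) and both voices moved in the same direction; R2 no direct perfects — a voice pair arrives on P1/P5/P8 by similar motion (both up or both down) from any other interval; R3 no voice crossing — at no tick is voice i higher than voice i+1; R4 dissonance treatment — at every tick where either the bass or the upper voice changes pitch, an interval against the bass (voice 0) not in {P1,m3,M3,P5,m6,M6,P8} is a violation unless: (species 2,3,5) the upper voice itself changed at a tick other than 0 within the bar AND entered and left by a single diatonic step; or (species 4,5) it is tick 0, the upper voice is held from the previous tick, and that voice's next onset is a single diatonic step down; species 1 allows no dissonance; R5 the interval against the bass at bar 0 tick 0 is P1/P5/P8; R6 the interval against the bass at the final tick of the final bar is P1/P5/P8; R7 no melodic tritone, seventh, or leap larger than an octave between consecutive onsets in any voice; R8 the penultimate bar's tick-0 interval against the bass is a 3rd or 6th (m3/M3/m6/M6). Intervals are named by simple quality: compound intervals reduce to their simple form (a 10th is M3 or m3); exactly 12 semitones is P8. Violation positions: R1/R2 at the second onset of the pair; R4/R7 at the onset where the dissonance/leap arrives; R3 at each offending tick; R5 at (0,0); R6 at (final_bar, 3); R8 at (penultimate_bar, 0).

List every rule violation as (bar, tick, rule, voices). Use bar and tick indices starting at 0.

bar 0: v0=D3 v1=D4 downbeat P8
bar 1: v0=B2 v1=D3 downbeat m3
bar 2: v0=C3 v1=A3 downbeat M6
bar 3: v0=D3 v1=A3 downbeat P5
bar 4: v0=C3 v1=A3 downbeat M6
bar 5: v0=E3 v1=G3 downbeat m3
bar 6: v0=D3 v1=F3 downbeat m3
bar 7: v0=E3 v1=B3 downbeat P5
bar 8: v0=F3 v1=D4 downbeat M6
bar 9: v0=C3 v1=A3 downbeat M6
bar 10: v0=D3 v1=D4 downbeat P8
  -> R7 @ bar 6 tick 2 v(1,): F3->B3 leap 6st
  -> R1 @ bar 10 tick 0 v(0, 1): C3/C4 P8 -> D3/D4 P8 similar

(6, 2, R7, (1,))
(10, 0, R1, (0, 1))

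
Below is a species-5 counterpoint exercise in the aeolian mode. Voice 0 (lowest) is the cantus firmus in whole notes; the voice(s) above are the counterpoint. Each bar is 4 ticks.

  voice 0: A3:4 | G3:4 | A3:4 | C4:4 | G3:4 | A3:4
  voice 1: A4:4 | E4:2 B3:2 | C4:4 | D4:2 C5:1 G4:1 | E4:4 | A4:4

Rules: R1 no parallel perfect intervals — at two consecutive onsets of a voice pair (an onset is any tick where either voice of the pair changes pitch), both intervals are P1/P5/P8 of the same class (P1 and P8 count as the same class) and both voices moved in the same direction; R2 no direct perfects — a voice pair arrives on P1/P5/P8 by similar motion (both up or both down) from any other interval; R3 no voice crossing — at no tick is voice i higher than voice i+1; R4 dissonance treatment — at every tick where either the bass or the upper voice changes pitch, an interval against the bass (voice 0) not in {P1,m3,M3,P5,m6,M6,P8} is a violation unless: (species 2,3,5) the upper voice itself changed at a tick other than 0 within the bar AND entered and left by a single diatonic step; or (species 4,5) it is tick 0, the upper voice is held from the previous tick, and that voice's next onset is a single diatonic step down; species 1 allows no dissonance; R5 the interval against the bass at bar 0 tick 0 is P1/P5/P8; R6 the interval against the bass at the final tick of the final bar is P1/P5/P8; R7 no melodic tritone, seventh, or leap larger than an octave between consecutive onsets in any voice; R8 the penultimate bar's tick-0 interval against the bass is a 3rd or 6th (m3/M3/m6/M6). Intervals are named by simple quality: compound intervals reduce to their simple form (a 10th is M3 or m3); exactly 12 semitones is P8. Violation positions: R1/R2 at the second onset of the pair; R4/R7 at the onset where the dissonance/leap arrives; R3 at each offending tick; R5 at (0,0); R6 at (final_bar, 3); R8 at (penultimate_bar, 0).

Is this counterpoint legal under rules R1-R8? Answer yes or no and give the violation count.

No (3 violations)

bar 0: v0=A3 v1=A4 (P8)
bar 1: v0=G3 v1=E4 (M6)
bar 2: v0=A3 v1=C4 (m3)
bar 3: v0=C4 v1=D4 (M2)
bar 4: v0=G3 v1=E4 (M6)
bar 5: v0=A3 v1=A4 (P8)
  R4 @ bar3.0: C4/D4 M2 untreated
  R7 @ bar3.2: D4->C5 leap 10st
  R2 @ bar5.0: G3/E4 M6 -> A3/A4 P8 similar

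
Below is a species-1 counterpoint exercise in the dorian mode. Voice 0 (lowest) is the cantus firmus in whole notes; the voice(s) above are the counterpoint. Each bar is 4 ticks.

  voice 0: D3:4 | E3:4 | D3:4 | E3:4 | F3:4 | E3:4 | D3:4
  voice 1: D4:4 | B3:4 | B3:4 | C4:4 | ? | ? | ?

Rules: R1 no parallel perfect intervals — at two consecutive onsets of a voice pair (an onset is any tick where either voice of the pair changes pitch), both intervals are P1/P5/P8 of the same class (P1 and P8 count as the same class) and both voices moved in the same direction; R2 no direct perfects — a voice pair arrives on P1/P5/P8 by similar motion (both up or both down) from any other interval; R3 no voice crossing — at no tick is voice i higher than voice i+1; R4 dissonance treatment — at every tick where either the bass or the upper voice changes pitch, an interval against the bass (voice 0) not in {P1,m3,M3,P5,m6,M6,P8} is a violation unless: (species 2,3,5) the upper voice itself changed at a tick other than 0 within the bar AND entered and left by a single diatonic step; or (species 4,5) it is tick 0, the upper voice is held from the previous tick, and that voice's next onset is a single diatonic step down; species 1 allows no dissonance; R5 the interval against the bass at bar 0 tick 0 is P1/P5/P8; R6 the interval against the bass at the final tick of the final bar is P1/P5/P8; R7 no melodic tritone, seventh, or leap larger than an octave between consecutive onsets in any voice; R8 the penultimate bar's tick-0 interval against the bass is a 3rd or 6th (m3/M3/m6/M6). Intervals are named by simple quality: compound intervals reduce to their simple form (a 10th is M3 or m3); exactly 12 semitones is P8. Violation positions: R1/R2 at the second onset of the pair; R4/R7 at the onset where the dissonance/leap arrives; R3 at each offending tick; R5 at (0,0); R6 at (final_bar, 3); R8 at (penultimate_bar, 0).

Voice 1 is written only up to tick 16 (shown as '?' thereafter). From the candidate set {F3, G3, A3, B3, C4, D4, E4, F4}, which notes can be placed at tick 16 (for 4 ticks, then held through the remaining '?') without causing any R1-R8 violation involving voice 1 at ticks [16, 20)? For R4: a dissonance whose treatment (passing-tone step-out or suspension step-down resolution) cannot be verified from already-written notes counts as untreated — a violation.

{A3, C4, D4, F3}

F3: legal
G3: violates R4
A3: legal
B3: violates R4
C4: legal
D4: legal
E4: violates R4
F4: violates R2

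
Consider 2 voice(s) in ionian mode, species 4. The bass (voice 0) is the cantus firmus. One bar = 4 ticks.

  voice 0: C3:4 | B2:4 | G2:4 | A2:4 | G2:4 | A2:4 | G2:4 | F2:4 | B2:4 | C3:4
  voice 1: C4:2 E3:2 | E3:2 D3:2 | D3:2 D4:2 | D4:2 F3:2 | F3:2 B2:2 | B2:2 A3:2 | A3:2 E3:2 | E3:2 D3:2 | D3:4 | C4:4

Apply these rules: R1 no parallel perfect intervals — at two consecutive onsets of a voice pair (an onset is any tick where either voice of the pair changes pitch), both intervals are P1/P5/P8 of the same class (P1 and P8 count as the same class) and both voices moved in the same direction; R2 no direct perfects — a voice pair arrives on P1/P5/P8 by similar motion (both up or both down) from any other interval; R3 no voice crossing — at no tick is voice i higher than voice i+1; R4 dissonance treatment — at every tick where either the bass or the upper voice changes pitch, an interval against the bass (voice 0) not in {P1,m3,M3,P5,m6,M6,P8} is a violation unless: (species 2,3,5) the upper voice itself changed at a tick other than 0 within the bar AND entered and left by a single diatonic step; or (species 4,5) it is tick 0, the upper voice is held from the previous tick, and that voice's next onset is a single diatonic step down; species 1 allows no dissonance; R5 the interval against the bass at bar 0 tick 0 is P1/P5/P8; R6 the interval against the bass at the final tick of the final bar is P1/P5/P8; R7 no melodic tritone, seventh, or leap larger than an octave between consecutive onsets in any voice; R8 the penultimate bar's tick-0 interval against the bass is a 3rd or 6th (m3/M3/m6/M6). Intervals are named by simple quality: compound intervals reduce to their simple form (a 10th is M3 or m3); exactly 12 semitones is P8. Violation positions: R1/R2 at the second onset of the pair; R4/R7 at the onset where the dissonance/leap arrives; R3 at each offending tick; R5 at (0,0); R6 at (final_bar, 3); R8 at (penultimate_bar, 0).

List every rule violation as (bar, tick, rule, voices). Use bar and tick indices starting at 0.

(3, 0, R4, (0, 1))
(4, 0, R4, (0, 1))
(4, 2, R7, (1,))
(5, 0, R4, (0, 1))
(5, 2, R7, (1,))
(6, 0, R4, (0, 1))
(8, 0, R7, (0,))
(9, 0, R2, (0, 1))
(9, 0, R7, (1,))

bar 0: v0=C3 v1=C4 downbeat P8
bar 1: v0=B2 v1=E3 downbeat P4
bar 2: v0=G2 v1=D3 downbeat P5
bar 3: v0=A2 v1=D4 downbeat P4
bar 4: v0=G2 v1=F3 downbeat m7
bar 5: v0=A2 v1=B2 downbeat M2
bar 6: v0=G2 v1=A3 downbeat M2
bar 7: v0=F2 v1=E3 downbeat M7
bar 8: v0=B2 v1=D3 downbeat m3
bar 9: v0=C3 v1=C4 downbeat P8
  -> R4 @ bar 3 tick 0 v(0, 1): A2/D4 P4 untreated
  -> R4 @ bar 4 tick 0 v(0, 1): G2/F3 m7 untreated
  -> R7 @ bar 4 tick 2 v(1,): F3->B2 leap 6st
  -> R4 @ bar 5 tick 0 v(0, 1): A2/B2 M2 untreated
  -> R7 @ bar 5 tick 2 v(1,): B2->A3 leap 10st
  -> R4 @ bar 6 tick 0 v(0, 1): G2/A3 M2 untreated
  -> R7 @ bar 8 tick 0 v(0,): F2->B2 leap 6st
  -> R2 @ bar 9 tick 0 v(0, 1): B2/D3 m3 -> C3/C4 P8 similar
  -> R7 @ bar 9 tick 0 v(1,): D3->C4 leap 10st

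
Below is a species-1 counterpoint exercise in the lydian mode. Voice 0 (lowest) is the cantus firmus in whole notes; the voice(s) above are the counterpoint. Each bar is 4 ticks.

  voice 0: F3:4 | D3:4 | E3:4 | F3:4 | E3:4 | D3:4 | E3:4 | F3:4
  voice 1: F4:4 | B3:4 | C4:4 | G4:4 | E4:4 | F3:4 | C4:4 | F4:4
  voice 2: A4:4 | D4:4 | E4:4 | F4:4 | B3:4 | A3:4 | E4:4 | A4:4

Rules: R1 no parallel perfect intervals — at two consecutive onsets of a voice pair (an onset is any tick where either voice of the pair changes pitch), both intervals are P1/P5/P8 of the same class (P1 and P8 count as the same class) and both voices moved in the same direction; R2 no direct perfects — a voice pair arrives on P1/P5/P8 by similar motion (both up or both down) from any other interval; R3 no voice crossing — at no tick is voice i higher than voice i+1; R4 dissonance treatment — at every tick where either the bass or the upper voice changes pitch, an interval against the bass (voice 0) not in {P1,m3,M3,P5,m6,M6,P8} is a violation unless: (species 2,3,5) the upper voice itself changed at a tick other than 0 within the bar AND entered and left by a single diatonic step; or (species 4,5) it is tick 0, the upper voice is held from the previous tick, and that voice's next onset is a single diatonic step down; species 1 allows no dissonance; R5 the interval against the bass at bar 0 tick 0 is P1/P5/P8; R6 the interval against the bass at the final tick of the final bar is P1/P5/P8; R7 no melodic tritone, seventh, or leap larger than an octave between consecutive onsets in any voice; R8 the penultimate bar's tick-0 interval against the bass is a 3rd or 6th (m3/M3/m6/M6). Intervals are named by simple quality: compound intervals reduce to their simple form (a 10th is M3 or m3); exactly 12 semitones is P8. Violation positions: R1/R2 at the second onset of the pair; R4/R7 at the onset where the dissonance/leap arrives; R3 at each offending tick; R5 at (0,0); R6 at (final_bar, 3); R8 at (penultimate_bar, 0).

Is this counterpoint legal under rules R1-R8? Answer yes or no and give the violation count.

bar 0: v0=F3 v1=F4 v2=A4 (M3)
bar 1: v0=D3 v1=B3 v2=D4 (P8)
bar 2: v0=E3 v1=C4 v2=E4 (P8)
bar 3: v0=F3 v1=G4 v2=F4 (P8)
bar 4: v0=E3 v1=E4 v2=B3 (P5)
bar 5: v0=D3 v1=F3 v2=A3 (P5)
bar 6: v0=E3 v1=C4 v2=E4 (P8)
bar 7: v0=F3 v1=F4 v2=A4 (M3)
  R5 @ bar0.0: opens on M3
  R2 @ bar1.0: F3/A4 M3 -> D3/D4 P8 similar
  R7 @ bar1.0: F4->B3 leap 6st
  R1 @ bar2.0: D3/D4 P8 -> E3/E4 P8 similar
  R1 @ bar3.0: E3/E4 P8 -> F3/F4 P8 similar
  R3 @ bar3.0: G4 above F4
  R4 @ bar3.0: F3/G4 M2 untreated
  R3 @ bar3.1: G4 above F4
  R3 @ bar3.2: G4 above F4
  R3 @ bar3.3: G4 above F4
  R2 @ bar4.0: F3/G4 M2 -> E3/E4 P8 similar
  R2 @ bar4.0: F3/F4 P8 -> E3/B3 P5 similar
  R3 @ bar4.0: E4 above B3
  R7 @ bar4.0: F4->B3 leap 6st
  R3 @ bar4.1: E4 above B3
  R3 @ bar4.2: E4 above B3
  R3 @ bar4.3: E4 above B3
  R1 @ bar5.0: E3/B3 P5 -> D3/A3 P5 similar
  R7 @ bar5.0: E4->F3 leap 11st
  R2 @ bar6.0: D3/A3 P5 -> E3/E4 P8 similar
  R8 @ bar6.0: penult P8 not 3rd/6th
  R2 @ bar7.0: E3/C4 m6 -> F3/F4 P8 similar
  R6 @ bar7.3: closes on M3

No (23 violations)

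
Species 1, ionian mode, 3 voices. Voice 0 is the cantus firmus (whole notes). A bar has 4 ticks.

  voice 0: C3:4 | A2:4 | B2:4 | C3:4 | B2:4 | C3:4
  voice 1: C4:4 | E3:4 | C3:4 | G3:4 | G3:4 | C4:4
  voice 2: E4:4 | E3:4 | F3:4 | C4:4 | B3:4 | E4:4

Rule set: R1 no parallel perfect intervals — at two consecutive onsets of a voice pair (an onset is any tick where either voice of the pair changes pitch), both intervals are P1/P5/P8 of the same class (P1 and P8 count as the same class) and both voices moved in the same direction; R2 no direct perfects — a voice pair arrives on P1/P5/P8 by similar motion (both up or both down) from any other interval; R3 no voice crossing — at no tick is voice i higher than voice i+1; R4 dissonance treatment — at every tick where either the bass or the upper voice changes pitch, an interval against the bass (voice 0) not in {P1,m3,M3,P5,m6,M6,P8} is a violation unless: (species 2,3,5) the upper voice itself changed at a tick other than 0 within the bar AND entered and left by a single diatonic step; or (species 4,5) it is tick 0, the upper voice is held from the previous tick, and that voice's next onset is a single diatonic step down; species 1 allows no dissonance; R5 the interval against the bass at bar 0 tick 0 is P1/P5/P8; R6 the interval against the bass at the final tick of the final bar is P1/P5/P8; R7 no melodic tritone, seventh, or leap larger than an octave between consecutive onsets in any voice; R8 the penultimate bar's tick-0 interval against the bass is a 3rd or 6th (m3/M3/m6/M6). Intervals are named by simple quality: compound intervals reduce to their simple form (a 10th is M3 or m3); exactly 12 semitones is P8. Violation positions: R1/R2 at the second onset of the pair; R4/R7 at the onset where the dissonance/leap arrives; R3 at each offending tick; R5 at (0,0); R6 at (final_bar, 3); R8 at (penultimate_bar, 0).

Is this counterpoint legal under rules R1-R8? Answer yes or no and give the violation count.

No (12 violations)

bar 0: v0=C3 v1=C4 v2=E4 (M3)
bar 1: v0=A2 v1=E3 v2=E3 (P5)
bar 2: v0=B2 v1=C3 v2=F3 (TT)
bar 3: v0=C3 v1=G3 v2=C4 (P8)
bar 4: v0=B2 v1=G3 v2=B3 (P8)
bar 5: v0=C3 v1=C4 v2=E4 (M3)
  R5 @ bar0.0: opens on M3
  R2 @ bar1.0: C3/C4 P8 -> A2/E3 P5 similar
  R2 @ bar1.0: C3/E4 M3 -> A2/E3 P5 similar
  R2 @ bar1.0: C4/E4 M3 -> E3/E3 P1 similar
  R4 @ bar2.0: B2/C3 m2 untreated
  R4 @ bar2.0: B2/F3 TT untreated
  R2 @ bar3.0: B2/C3 m2 -> C3/G3 P5 similar
  R2 @ bar3.0: B2/F3 TT -> C3/C4 P8 similar
  R1 @ bar4.0: C3/C4 P8 -> B2/B3 P8 similar
  R8 @ bar4.0: penult P8 not 3rd/6th
  R2 @ bar5.0: B2/G3 m6 -> C3/C4 P8 similar
  R6 @ bar5.3: closes on M3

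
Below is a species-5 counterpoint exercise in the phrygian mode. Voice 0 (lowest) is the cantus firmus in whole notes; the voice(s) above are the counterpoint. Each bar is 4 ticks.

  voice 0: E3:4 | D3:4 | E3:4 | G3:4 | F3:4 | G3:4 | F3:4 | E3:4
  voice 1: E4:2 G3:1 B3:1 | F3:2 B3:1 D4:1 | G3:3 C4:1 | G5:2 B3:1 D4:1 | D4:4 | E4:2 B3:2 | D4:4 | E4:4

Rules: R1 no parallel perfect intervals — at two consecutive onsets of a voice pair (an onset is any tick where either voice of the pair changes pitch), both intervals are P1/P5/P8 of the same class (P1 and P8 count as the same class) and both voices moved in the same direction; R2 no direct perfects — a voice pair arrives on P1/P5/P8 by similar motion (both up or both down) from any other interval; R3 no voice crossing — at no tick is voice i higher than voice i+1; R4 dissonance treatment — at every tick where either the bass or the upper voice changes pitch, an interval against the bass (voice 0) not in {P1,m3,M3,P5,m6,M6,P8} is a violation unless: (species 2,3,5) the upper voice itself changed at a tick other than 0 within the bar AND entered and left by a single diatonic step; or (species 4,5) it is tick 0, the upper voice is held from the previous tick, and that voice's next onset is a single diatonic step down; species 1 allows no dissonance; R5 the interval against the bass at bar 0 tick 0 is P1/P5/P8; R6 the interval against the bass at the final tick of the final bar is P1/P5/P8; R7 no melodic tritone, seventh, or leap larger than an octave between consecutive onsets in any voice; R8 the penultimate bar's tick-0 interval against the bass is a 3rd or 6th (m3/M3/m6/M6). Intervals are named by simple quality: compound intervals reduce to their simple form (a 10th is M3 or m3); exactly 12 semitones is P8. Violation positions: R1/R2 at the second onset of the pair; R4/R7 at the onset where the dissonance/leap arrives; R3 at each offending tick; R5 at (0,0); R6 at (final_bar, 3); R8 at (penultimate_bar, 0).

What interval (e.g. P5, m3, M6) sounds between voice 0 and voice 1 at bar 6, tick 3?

voice 0=F3 voice 1=D4 -> M6

M6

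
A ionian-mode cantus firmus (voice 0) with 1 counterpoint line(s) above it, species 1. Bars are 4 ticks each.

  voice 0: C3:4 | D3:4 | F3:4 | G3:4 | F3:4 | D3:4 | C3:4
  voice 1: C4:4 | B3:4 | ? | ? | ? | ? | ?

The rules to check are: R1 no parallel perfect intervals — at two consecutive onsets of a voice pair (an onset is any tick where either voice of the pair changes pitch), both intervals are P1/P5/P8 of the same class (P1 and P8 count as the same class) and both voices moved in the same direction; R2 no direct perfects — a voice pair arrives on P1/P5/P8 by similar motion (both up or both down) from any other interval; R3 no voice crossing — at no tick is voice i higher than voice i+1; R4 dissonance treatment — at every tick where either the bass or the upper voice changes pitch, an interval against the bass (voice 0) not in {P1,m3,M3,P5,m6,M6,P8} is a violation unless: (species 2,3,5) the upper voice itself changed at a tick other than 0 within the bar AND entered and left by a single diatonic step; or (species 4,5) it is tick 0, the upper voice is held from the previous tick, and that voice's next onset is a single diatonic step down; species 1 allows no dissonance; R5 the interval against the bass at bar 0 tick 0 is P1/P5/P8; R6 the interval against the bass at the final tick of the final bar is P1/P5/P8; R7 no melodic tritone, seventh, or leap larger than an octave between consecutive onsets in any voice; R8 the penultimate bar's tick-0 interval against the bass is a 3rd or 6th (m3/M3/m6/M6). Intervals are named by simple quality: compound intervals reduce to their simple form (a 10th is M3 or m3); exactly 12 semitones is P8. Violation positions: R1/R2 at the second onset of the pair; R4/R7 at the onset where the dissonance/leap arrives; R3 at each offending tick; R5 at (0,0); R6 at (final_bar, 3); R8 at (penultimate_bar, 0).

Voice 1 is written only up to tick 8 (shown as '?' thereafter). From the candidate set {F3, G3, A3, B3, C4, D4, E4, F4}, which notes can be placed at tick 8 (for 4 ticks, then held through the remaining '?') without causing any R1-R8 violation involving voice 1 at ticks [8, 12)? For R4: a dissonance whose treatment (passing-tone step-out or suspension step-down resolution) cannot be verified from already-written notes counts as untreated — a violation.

{A3, D4}

F3: violates R7
G3: violates R4
A3: legal
B3: violates R4
C4: violates R2
D4: legal
E4: violates R4
F4: violates R2,R7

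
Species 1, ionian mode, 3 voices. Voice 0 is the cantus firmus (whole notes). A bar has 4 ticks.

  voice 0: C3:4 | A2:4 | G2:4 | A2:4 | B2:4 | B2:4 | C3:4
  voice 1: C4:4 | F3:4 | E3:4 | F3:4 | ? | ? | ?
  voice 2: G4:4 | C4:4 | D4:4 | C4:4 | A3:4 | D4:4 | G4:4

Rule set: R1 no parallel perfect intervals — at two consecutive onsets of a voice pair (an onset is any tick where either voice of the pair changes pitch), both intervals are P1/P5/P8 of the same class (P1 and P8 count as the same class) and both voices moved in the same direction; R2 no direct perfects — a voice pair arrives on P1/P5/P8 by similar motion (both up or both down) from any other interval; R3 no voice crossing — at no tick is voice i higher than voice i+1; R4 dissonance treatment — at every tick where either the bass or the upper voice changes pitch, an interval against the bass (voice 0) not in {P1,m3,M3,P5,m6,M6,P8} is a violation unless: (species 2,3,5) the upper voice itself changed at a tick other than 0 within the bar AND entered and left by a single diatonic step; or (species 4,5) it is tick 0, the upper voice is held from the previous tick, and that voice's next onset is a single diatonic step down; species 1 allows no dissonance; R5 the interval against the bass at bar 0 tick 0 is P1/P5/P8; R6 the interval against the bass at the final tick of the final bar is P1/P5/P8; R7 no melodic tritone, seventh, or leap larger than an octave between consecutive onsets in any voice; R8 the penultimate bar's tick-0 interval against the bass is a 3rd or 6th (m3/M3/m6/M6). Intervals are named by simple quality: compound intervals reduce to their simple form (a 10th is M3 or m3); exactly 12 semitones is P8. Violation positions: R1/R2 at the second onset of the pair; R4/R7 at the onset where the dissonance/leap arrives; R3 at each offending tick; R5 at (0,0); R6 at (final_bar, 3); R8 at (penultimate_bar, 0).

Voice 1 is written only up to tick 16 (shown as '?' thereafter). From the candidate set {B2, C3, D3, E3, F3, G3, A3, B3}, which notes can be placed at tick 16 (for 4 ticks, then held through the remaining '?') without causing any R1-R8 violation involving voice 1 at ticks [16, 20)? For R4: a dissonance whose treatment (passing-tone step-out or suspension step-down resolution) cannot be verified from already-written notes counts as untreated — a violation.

{G3}

B2: violates R7
C3: violates R4
D3: violates R1
E3: violates R4
F3: violates R4
G3: legal
A3: violates R4
B3: violates R2,R3,R7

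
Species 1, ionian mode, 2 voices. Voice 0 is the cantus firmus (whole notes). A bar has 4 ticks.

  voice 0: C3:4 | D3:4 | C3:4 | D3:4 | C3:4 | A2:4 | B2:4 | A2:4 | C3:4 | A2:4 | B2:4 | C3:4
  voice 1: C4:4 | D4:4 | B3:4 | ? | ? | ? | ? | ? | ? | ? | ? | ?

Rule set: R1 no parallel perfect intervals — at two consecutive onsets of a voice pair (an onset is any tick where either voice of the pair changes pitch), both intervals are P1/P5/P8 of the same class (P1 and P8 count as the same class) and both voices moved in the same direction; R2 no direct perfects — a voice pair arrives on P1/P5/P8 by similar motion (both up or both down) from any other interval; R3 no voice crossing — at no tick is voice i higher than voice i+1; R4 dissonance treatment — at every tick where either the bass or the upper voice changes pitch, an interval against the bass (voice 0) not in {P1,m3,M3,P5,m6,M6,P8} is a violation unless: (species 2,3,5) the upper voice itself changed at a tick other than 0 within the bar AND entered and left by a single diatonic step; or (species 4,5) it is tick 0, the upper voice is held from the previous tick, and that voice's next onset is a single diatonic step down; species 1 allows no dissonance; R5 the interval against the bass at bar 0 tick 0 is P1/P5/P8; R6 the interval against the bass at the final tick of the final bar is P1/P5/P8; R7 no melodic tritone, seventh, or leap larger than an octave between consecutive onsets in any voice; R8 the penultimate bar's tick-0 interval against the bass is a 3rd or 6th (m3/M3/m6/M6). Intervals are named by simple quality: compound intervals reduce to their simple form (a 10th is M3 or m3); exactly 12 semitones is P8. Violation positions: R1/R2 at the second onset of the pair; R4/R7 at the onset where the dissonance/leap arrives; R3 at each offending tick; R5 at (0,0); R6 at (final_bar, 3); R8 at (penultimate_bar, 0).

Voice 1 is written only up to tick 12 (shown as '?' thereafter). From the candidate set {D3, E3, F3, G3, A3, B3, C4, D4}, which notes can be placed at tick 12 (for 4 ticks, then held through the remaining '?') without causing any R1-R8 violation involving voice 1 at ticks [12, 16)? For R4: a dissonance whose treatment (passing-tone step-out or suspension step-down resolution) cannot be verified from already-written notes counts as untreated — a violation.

D3: legal
E3: violates R4
F3: violates R7
G3: violates R4
A3: legal
B3: legal
C4: violates R4
D4: violates R2

{A3, B3, D3}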